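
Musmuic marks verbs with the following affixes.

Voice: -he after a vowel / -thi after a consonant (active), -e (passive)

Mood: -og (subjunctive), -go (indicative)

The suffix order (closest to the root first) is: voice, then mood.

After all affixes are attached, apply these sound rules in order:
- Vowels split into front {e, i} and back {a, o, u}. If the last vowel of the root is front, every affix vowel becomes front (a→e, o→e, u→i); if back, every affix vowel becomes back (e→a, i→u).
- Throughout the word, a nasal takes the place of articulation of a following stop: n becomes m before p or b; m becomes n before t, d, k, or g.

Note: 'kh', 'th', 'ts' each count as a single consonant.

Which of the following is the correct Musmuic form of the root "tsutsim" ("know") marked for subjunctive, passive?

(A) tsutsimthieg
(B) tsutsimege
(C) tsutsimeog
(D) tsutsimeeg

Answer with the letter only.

Attach voice passive -e → tsutsime.
Attach mood subjunctive -og → tsutsimeog.
Apply vowel harmony: tsutsimeog → tsutsimeeg.
Nasal assimilation: no change.
So the correct form is tsutsimeeg, option (D).
(A) tsutsimthieg is wrong: it uses active instead of passive for voice.
(C) tsutsimeog is wrong: it fails to apply the sound rule(s).
(B) tsutsimege is wrong: it uses indicative instead of subjunctive for mood.

D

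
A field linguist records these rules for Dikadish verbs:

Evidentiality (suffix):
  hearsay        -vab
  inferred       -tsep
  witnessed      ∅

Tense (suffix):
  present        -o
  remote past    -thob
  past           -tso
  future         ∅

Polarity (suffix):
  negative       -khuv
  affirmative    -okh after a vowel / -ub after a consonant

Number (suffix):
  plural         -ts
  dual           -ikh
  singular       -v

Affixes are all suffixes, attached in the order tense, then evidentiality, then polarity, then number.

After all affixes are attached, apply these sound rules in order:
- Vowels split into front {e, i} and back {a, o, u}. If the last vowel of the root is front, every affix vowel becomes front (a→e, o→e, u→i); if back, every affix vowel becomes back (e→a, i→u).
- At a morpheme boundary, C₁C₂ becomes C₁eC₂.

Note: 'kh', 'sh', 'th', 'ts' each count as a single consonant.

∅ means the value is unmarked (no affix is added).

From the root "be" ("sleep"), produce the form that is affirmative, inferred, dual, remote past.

Attach tense remote past -thob → bethob.
Attach evidentiality inferred -tsep → bethobtsep.
Attach polarity affirmative -ub (after consonant 'p') → bethobtsepub.
Attach number dual -ikh → bethobtsepubikh.
Apply vowel harmony: bethobtsepubikh → bethebtsepibikh.
Apply epenthesis: bethebtsepibikh → bethebetsepibikh.

bethebetsepibikh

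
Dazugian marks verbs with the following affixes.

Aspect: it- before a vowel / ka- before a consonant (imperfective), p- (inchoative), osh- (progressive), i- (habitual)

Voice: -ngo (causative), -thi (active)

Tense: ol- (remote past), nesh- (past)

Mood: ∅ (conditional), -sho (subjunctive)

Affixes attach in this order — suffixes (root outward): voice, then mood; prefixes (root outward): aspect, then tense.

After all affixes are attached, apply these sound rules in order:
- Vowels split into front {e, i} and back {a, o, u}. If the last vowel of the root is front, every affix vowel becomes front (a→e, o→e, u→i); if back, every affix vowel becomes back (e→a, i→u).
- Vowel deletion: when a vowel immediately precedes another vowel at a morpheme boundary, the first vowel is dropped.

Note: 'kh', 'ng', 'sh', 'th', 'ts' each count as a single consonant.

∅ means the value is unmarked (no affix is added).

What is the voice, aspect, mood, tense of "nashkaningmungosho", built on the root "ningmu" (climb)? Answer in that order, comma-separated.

Segment: nesh-ka-ningmu-ngo-sho.
voice: -ngo → causative.
aspect: it/ka- → imperfective.
mood: -sho → subjunctive.
tense: nesh- → past.

causative, imperfective, subjunctive, past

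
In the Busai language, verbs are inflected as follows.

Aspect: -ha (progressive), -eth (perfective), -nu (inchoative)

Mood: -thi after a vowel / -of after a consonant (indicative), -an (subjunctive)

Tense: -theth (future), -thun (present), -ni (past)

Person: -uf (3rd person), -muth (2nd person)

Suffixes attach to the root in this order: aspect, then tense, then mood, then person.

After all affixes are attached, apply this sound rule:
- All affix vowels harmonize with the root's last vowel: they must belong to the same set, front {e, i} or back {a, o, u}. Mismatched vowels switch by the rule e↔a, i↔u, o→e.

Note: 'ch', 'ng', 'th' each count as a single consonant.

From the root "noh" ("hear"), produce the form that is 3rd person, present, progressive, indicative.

Attach aspect progressive -ha → nohha.
Attach tense present -thun → nohhathun.
Attach mood indicative -of (after consonant 'n') → nohhathunof.
Attach person 3rd person -uf → nohhathunofuf.
Vowel harmony: no change.

nohhathunofuf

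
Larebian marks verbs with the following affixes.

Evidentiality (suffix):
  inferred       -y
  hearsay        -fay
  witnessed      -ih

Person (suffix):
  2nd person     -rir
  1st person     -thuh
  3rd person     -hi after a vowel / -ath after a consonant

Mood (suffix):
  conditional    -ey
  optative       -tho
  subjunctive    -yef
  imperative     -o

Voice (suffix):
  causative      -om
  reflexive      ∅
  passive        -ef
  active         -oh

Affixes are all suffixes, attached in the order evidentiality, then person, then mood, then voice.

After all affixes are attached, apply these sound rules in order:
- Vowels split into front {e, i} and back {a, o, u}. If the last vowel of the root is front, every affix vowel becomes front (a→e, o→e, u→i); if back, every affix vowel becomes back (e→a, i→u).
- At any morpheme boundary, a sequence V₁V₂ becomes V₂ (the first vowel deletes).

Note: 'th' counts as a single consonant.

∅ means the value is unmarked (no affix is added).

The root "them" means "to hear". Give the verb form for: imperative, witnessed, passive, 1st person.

Attach evidentiality witnessed -ih → themih.
Attach person 1st person -thuh → themihthuh.
Attach mood imperative -o → themihthuho.
Attach voice passive -ef → themihthuhoef.
Apply vowel harmony: themihthuhoef → themihthiheef.
Apply vowel deletion: themihthiheef → themihthihef.

themihthihef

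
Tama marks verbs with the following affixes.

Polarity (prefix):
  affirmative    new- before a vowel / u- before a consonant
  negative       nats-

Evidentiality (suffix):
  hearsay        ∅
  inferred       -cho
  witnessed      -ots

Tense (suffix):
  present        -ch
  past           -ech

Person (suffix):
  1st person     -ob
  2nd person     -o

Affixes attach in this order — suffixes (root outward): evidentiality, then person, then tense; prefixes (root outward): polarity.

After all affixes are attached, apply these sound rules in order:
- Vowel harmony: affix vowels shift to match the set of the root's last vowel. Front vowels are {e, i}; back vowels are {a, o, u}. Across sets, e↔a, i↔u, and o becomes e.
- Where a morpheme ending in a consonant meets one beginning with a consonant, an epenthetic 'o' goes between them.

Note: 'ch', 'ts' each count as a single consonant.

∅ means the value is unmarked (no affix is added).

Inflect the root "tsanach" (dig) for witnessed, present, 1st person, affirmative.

utsanachotsoboch

Attach evidentiality witnessed -ots → tsanachots.
Attach person 1st person -ob → tsanachotsob.
Attach tense present -ch → tsanachotsobch.
Attach polarity affirmative u- (before consonant 'ts') → utsanachotsobch.
Vowel harmony: no change.
Apply epenthesis: utsanachotsobch → utsanachotsoboch.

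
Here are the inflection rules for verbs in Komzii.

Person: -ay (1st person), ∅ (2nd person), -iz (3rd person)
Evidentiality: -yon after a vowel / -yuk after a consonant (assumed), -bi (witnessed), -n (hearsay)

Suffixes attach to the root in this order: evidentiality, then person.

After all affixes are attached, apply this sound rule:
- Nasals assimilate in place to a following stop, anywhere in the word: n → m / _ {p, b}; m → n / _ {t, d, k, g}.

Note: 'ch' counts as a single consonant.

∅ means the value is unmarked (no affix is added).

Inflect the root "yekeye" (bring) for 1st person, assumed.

yekeyeyonay

Attach evidentiality assumed -yon (after vowel 'e') → yekeyeyon.
Attach person 1st person -ay → yekeyeyonay.
Nasal assimilation: no change.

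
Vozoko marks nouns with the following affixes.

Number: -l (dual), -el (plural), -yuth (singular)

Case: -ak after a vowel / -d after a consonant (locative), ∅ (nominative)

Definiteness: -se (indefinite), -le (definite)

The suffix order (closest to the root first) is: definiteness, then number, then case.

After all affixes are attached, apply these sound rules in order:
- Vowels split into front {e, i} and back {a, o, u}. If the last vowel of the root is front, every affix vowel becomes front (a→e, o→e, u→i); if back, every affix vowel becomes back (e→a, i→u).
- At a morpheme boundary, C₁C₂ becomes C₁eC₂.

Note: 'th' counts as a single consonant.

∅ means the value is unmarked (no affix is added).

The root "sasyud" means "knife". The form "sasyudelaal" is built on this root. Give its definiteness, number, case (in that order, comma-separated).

Segment: sasyud-le-el.
definiteness: -le → definite.
number: -el → plural.
case: ∅ → nominative.

definite, plural, nominative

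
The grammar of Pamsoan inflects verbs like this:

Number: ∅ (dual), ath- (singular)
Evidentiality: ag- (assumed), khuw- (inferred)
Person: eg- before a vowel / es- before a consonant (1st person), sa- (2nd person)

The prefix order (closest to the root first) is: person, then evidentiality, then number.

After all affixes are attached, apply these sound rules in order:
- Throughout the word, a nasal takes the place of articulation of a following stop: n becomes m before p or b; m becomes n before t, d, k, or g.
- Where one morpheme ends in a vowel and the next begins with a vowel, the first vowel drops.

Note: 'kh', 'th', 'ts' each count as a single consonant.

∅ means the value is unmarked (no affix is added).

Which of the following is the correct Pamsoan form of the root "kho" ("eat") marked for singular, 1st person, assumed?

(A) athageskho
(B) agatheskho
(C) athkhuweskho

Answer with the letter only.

Attach person 1st person es- (before consonant 'kh') → eskho.
Attach evidentiality assumed ag- → ageskho.
Attach number singular ath- → athageskho.
Nasal assimilation: no change.
Vowel deletion: no change.
So the correct form is athageskho, option (A).
(C) athkhuweskho is wrong: it uses inferred instead of assumed for evidentiality.
(B) agatheskho is wrong: it has the affixes in the wrong order.

A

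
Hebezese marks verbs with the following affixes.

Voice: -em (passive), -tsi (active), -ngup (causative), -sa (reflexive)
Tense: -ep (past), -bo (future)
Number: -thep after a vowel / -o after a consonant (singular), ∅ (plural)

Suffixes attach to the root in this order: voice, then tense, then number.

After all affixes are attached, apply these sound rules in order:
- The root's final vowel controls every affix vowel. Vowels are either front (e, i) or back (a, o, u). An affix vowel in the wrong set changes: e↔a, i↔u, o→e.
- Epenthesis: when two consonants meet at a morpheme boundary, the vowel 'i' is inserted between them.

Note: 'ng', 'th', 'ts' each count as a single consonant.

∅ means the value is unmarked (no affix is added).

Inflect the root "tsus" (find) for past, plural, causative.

Attach voice causative -ngup → tsusngup.
Attach tense past -ep → tsusngupep.
number = plural: zero marking, form stays tsusngupep.
Apply vowel harmony: tsusngupep → tsusngupap.
Apply epenthesis: tsusngupap → tsusingupap.

tsusingupap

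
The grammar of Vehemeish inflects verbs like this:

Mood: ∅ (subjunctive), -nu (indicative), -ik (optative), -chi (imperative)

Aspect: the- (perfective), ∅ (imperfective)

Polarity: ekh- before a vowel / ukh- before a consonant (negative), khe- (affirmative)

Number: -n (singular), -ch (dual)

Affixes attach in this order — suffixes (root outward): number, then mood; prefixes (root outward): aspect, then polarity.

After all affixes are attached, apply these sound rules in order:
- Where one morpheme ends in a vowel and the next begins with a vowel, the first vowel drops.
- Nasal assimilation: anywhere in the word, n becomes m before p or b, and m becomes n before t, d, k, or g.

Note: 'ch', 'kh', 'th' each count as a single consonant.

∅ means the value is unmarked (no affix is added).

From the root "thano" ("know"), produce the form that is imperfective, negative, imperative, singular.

Attach number singular -n → thanon.
aspect = imperfective: zero marking, form stays thanon.
Attach mood imperative -chi → thanonchi.
Attach polarity negative ukh- (before consonant 'th') → ukhthanonchi.
Vowel deletion: no change.
Nasal assimilation: no change.

ukhthanonchi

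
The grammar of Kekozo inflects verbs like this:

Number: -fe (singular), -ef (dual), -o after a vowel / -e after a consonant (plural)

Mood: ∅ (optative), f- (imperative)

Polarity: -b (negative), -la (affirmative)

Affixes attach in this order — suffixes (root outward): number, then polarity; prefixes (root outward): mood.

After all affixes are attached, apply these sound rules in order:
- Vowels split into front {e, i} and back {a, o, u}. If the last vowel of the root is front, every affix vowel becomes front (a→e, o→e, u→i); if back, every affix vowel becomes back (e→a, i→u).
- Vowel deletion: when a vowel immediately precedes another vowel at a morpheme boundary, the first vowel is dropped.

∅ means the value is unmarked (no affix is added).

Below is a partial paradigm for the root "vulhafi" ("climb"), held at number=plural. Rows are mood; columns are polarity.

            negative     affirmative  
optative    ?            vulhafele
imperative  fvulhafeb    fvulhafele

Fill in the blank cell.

vulhafeb

Attach number plural -o (after vowel 'i') → vulhafio.
mood = optative: zero marking, form stays vulhafio.
Attach polarity negative -b → vulhafiob.
Apply vowel harmony: vulhafiob → vulhafieb.
Apply vowel deletion: vulhafieb → vulhafeb.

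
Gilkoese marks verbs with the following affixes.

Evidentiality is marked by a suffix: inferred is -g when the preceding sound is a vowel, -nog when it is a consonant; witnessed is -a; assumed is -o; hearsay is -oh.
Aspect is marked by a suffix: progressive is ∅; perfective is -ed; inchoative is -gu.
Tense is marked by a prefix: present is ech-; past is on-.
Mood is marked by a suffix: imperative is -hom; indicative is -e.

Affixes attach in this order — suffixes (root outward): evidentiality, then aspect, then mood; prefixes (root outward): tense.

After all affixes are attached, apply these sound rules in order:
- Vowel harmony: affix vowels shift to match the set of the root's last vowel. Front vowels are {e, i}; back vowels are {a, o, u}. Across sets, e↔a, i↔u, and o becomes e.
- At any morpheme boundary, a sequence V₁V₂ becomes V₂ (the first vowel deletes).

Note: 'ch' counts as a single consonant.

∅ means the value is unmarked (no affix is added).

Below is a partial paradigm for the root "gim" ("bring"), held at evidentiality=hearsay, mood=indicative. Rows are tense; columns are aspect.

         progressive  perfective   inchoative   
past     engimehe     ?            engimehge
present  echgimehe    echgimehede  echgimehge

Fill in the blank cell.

engimehede

Attach evidentiality hearsay -oh → gimoh.
Attach aspect perfective -ed → gimohed.
Attach tense past on- → ongimohed.
Attach mood indicative -e → ongimohede.
Apply vowel harmony: ongimohede → engimehede.
Vowel deletion: no change.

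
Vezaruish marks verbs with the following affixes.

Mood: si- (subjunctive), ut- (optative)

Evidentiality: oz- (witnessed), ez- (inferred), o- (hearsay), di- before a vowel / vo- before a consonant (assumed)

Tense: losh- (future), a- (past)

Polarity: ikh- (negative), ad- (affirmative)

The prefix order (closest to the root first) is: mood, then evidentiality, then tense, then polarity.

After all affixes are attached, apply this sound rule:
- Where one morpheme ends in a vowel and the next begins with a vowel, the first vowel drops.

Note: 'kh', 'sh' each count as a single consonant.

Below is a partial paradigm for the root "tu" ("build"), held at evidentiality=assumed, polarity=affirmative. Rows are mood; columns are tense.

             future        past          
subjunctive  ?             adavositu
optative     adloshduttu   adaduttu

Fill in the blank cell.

adloshvositu

Attach mood subjunctive si- → situ.
Attach evidentiality assumed vo- (before consonant 's') → vositu.
Attach tense future losh- → loshvositu.
Attach polarity affirmative ad- → adloshvositu.
Vowel deletion: no change.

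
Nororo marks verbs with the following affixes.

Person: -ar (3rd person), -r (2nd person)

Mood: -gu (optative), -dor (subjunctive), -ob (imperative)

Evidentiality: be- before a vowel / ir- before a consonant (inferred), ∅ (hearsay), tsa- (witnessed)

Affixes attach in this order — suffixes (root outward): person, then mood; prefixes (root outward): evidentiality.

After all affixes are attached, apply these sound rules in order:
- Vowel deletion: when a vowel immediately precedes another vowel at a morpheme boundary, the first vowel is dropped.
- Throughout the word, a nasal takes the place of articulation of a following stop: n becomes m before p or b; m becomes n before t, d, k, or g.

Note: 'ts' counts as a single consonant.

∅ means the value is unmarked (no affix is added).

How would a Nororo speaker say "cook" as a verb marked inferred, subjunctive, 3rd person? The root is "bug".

Attach evidentiality inferred ir- (before consonant 'b') → irbug.
Attach person 3rd person -ar → irbugar.
Attach mood subjunctive -dor → irbugardor.
Vowel deletion: no change.
Nasal assimilation: no change.

irbugardor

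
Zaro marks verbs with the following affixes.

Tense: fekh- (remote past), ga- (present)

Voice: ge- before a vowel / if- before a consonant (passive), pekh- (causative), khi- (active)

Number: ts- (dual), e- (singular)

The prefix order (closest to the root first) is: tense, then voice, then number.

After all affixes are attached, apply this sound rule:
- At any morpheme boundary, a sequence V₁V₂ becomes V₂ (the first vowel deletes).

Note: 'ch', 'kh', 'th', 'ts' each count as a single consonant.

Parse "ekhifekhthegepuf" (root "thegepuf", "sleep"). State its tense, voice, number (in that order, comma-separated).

remote past, active, singular

Segment: e-khi-fekh-thegepuf.
tense: fekh- → remote past.
voice: khi- → active.
number: e- → singular.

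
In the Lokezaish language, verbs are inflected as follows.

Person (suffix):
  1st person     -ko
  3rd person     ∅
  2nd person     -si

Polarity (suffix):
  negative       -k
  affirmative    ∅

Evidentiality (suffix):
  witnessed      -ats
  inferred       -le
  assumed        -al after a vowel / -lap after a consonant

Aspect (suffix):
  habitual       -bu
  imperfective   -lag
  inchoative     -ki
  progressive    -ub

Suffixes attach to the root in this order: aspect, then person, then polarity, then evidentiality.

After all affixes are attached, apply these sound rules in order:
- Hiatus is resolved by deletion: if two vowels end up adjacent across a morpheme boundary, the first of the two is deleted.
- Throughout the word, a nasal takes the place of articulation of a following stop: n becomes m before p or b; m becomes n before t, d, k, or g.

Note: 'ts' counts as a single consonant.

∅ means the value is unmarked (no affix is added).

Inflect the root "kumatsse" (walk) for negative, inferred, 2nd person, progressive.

Attach aspect progressive -ub → kumatsseub.
Attach person 2nd person -si → kumatsseubsi.
Attach polarity negative -k → kumatsseubsik.
Attach evidentiality inferred -le → kumatsseubsikle.
Apply vowel deletion: kumatsseubsikle → kumatssubsikle.
Nasal assimilation: no change.

kumatssubsikle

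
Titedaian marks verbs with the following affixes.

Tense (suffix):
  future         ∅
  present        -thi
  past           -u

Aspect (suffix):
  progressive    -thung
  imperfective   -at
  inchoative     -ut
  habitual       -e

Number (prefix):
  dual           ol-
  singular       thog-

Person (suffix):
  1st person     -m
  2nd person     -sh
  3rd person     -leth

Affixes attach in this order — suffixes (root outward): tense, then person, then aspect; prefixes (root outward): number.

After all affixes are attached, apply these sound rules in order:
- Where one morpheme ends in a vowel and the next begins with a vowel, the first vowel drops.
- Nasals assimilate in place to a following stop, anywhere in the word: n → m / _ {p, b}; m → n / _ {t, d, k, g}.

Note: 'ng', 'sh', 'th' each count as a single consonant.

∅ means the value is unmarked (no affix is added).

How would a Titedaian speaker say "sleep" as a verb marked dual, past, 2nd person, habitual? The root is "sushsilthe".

olsushsilthushe

Attach tense past -u → sushsiltheu.
Attach person 2nd person -sh → sushsiltheush.
Attach number dual ol- → olsushsiltheush.
Attach aspect habitual -e → olsushsiltheushe.
Apply vowel deletion: olsushsiltheushe → olsushsilthushe.
Nasal assimilation: no change.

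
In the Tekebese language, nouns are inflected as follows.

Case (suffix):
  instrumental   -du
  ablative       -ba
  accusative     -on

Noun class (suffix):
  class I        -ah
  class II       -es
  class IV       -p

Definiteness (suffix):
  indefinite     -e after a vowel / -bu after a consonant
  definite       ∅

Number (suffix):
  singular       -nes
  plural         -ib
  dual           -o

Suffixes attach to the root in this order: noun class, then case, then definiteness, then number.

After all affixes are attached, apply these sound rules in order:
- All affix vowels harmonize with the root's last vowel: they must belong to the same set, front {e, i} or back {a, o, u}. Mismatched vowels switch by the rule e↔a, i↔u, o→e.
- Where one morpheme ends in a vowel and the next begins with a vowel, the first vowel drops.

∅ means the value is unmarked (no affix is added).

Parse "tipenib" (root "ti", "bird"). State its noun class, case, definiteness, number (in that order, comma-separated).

class IV, accusative, definite, plural

Segment: ti-p-on-ib.
noun class: -p → class IV.
case: -on → accusative.
definiteness: ∅ → definite.
number: -ib → plural.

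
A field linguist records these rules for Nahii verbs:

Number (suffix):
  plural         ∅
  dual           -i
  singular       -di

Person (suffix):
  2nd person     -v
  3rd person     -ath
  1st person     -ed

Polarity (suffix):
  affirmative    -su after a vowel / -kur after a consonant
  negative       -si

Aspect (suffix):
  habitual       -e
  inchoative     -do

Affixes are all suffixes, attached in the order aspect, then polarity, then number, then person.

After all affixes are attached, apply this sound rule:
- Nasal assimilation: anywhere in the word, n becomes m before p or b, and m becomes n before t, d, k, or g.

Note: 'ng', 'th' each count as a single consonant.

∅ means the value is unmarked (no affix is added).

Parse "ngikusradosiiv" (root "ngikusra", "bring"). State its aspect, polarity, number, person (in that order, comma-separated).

inchoative, negative, dual, 2nd person

Segment: ngikusra-do-si-i-v.
aspect: -do → inchoative.
polarity: -si → negative.
number: -i → dual.
person: -v → 2nd person.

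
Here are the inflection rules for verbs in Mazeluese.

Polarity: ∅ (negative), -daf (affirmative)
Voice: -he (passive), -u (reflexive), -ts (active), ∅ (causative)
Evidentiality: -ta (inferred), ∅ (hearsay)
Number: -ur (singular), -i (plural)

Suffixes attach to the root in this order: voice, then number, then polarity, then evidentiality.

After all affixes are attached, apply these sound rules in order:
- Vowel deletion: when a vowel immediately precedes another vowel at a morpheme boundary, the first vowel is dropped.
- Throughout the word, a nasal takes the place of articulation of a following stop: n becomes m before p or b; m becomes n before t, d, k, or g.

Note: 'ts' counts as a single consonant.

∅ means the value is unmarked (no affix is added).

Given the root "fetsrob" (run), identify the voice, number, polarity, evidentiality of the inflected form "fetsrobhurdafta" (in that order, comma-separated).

Segment: fetsrob-he-ur-daf-ta.
voice: -he → passive.
number: -ur → singular.
polarity: -daf → affirmative.
evidentiality: -ta → inferred.

passive, singular, affirmative, inferred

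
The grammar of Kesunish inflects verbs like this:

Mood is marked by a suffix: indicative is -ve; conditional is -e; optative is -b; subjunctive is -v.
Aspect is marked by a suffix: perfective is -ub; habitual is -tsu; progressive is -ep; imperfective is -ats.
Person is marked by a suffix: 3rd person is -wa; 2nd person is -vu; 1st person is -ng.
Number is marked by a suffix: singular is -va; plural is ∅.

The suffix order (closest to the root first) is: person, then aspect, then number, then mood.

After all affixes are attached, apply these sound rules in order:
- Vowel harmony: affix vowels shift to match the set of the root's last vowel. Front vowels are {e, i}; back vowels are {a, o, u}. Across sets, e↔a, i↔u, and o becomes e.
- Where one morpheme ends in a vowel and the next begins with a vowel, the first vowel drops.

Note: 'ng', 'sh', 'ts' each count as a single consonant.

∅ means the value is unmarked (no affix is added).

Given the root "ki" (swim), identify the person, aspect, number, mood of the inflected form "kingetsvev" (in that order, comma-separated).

Segment: ki-ng-ats-va-v.
person: -ng → 1st person.
aspect: -ats → imperfective.
number: -va → singular.
mood: -v → subjunctive.

1st person, imperfective, singular, subjunctive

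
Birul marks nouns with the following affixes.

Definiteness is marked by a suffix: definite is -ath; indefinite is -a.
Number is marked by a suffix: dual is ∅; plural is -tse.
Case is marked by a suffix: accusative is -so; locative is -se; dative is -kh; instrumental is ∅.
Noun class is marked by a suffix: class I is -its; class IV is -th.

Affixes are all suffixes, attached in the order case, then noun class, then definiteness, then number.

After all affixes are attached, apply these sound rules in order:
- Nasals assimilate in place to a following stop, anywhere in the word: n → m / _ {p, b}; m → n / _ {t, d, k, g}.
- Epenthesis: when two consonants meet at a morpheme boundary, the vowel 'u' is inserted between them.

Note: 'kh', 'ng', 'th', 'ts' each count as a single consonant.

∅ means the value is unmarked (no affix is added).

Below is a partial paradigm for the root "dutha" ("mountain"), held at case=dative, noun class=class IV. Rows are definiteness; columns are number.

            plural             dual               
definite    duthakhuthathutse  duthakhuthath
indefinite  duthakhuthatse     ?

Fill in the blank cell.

duthakhutha

Attach case dative -kh → duthakh.
Attach noun class class IV -th → duthakhth.
Attach definiteness indefinite -a → duthakhtha.
number = dual: zero marking, form stays duthakhtha.
Nasal assimilation: no change.
Apply epenthesis: duthakhtha → duthakhutha.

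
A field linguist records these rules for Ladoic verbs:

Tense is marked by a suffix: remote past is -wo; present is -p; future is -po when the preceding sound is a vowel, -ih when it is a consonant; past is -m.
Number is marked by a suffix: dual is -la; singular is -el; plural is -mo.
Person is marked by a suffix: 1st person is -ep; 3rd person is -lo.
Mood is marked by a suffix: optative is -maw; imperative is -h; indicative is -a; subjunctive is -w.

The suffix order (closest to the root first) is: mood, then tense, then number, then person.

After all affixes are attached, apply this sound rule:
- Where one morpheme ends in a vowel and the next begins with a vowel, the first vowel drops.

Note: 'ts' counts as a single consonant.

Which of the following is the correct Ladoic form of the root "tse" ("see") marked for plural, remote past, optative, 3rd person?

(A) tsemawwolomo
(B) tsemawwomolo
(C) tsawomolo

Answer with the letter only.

Attach mood optative -maw → tsemaw.
Attach tense remote past -wo → tsemawwo.
Attach number plural -mo → tsemawwomo.
Attach person 3rd person -lo → tsemawwomolo.
Vowel deletion: no change.
So the correct form is tsemawwomolo, option (B).
(A) tsemawwolomo is wrong: it has the affixes in the wrong order.
(C) tsawomolo is wrong: it uses indicative instead of optative for mood.

B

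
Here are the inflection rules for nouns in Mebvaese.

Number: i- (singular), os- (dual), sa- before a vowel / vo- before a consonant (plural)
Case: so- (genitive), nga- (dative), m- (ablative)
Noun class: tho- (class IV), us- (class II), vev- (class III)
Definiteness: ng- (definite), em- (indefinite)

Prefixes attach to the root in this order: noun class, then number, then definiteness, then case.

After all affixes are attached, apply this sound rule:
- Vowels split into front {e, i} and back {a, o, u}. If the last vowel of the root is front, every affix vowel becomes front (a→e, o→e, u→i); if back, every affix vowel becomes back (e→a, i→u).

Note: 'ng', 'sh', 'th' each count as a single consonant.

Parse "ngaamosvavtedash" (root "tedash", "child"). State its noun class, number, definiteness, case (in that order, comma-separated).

Segment: nga-em-os-vev-tedash.
noun class: vev- → class III.
number: os- → dual.
definiteness: em- → indefinite.
case: nga- → dative.

class III, dual, indefinite, dative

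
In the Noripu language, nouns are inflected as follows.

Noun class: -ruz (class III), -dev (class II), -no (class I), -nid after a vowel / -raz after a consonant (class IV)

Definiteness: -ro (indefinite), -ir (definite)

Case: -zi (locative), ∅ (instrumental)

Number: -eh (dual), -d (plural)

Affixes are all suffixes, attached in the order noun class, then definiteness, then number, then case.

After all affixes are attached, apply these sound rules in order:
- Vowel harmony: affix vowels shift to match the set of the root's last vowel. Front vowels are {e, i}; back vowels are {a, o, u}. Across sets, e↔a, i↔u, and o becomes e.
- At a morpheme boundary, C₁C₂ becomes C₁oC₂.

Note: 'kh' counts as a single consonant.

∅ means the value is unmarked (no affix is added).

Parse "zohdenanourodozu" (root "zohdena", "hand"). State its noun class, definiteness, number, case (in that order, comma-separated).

Segment: zohdena-no-ir-d-zi.
noun class: -no → class I.
definiteness: -ir → definite.
number: -d → plural.
case: -zi → locative.

class I, definite, plural, locative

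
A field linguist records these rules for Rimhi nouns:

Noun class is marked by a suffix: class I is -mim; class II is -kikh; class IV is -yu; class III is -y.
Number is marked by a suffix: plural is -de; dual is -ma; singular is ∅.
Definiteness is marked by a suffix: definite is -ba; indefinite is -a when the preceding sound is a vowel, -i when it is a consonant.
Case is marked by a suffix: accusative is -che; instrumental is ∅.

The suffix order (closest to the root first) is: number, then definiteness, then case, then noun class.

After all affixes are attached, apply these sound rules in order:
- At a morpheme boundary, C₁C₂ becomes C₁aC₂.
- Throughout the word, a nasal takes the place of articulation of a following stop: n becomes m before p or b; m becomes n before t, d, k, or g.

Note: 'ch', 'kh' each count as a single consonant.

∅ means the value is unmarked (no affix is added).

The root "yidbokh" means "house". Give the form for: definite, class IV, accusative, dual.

yidbokhamabacheyu

Attach number dual -ma → yidbokhma.
Attach definiteness definite -ba → yidbokhmaba.
Attach case accusative -che → yidbokhmabache.
Attach noun class class IV -yu → yidbokhmabacheyu.
Apply epenthesis: yidbokhmabacheyu → yidbokhamabacheyu.
Nasal assimilation: no change.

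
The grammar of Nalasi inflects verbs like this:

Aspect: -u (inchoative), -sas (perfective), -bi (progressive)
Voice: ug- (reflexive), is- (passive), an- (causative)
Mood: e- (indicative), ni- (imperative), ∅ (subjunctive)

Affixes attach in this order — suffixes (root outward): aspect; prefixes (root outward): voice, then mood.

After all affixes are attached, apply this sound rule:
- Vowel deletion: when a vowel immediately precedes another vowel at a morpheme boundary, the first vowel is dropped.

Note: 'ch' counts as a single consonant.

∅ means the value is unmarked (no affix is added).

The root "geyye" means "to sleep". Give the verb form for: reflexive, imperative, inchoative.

Attach voice reflexive ug- → uggeyye.
Attach mood imperative ni- → niuggeyye.
Attach aspect inchoative -u → niuggeyyeu.
Apply vowel deletion: niuggeyyeu → nuggeyyu.

nuggeyyu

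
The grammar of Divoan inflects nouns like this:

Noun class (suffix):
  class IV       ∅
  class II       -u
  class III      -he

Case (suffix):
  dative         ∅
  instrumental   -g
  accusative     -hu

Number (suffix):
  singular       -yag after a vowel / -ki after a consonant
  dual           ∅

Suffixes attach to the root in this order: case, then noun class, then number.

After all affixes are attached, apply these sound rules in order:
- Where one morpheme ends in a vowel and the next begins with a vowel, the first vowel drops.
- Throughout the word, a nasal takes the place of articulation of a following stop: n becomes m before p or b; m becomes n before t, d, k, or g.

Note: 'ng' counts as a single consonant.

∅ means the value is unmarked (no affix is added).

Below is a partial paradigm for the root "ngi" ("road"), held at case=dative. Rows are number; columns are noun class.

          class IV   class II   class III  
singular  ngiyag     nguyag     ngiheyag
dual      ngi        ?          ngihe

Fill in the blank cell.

case = dative: zero marking, form stays ngi.
Attach noun class class II -u → ngiu.
number = dual: zero marking, form stays ngiu.
Apply vowel deletion: ngiu → ngu.
Nasal assimilation: no change.

ngu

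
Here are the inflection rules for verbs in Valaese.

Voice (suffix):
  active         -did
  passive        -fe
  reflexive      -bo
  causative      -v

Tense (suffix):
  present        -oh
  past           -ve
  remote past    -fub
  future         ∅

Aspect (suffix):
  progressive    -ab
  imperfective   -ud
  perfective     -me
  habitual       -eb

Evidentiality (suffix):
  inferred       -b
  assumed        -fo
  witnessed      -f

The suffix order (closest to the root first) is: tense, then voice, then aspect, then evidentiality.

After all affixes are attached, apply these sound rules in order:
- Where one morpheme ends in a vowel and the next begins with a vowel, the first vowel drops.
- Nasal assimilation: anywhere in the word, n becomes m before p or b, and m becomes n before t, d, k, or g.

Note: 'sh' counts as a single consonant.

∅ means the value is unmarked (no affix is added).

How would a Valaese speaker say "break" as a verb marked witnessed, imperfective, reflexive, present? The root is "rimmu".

Attach tense present -oh → rimmuoh.
Attach voice reflexive -bo → rimmuohbo.
Attach aspect imperfective -ud → rimmuohboud.
Attach evidentiality witnessed -f → rimmuohboudf.
Apply vowel deletion: rimmuohboudf → rimmohbudf.
Nasal assimilation: no change.

rimmohbudf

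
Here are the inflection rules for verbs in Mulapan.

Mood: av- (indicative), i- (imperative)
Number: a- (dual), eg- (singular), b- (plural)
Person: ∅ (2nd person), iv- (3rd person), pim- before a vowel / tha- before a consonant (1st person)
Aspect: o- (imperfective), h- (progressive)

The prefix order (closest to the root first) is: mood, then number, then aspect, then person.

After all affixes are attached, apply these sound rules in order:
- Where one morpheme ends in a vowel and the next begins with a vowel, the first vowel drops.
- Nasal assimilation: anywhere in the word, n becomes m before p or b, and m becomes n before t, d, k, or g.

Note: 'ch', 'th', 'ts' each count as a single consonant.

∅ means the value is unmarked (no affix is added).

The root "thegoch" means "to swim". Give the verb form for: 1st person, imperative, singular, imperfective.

pimegithegoch

Attach mood imperative i- → ithegoch.
Attach number singular eg- → egithegoch.
Attach aspect imperfective o- → oegithegoch.
Attach person 1st person pim- (before vowel 'o') → pimoegithegoch.
Apply vowel deletion: pimoegithegoch → pimegithegoch.
Nasal assimilation: no change.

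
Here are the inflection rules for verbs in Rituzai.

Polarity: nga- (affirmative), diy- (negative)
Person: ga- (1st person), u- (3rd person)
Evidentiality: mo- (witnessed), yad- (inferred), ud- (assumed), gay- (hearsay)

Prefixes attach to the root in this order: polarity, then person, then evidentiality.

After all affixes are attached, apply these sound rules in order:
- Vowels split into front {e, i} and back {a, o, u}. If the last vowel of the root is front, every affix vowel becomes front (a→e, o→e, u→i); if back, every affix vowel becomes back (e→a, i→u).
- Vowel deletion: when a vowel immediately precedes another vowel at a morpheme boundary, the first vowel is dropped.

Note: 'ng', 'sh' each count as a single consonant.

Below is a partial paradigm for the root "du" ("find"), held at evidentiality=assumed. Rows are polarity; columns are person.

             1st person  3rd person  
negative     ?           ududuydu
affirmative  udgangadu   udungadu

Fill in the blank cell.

Attach polarity negative diy- → diydu.
Attach person 1st person ga- → gadiydu.
Attach evidentiality assumed ud- → udgadiydu.
Apply vowel harmony: udgadiydu → udgaduydu.
Vowel deletion: no change.

udgaduydu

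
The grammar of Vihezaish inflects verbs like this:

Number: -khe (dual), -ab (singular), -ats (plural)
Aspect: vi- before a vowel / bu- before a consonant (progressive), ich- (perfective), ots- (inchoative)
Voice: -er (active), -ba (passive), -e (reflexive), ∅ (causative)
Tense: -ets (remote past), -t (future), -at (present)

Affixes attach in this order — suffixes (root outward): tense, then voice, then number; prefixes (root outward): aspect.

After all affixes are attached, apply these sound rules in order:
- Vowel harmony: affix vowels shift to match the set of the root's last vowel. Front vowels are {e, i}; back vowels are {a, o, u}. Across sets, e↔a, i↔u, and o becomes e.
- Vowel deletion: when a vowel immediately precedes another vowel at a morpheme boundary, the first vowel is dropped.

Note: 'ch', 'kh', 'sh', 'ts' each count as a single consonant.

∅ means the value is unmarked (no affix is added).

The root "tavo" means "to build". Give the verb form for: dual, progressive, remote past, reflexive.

Attach tense remote past -ets → tavoets.
Attach voice reflexive -e → tavoetse.
Attach aspect progressive bu- (before consonant 't') → butavoetse.
Attach number dual -khe → butavoetsekhe.
Apply vowel harmony: butavoetsekhe → butavoatsakha.
Apply vowel deletion: butavoatsakha → butavatsakha.

butavatsakha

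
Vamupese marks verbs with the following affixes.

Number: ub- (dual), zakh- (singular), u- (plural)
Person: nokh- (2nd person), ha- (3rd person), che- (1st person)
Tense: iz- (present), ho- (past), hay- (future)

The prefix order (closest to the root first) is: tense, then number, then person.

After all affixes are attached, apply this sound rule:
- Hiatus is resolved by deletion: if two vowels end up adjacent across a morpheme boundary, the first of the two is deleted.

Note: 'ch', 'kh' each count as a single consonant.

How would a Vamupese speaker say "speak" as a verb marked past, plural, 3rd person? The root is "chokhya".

Attach tense past ho- → hochokhya.
Attach number plural u- → uhochokhya.
Attach person 3rd person ha- → hauhochokhya.
Apply vowel deletion: hauhochokhya → huhochokhya.

huhochokhya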